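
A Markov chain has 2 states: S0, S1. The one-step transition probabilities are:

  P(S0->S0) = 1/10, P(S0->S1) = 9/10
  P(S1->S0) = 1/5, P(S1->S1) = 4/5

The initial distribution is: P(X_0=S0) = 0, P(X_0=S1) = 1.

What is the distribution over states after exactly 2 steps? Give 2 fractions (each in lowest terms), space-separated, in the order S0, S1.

Answer: 9/50 41/50

Derivation:
Propagating the distribution step by step (d_{t+1} = d_t * P):
d_0 = (S0=0, S1=1)
  d_1[S0] = 0*1/10 + 1*1/5 = 1/5
  d_1[S1] = 0*9/10 + 1*4/5 = 4/5
d_1 = (S0=1/5, S1=4/5)
  d_2[S0] = 1/5*1/10 + 4/5*1/5 = 9/50
  d_2[S1] = 1/5*9/10 + 4/5*4/5 = 41/50
d_2 = (S0=9/50, S1=41/50)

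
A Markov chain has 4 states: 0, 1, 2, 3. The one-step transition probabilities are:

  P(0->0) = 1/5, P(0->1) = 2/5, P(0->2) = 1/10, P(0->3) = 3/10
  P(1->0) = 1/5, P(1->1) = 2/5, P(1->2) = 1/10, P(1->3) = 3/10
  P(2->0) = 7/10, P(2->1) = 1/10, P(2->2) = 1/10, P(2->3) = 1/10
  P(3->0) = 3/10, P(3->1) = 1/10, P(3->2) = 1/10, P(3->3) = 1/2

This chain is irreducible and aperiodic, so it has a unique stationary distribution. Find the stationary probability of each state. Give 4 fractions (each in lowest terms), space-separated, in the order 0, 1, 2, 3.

The stationary distribution satisfies pi = pi * P, i.e.:
  pi_0 = 1/5*pi_0 + 1/5*pi_1 + 7/10*pi_2 + 3/10*pi_3
  pi_1 = 2/5*pi_0 + 2/5*pi_1 + 1/10*pi_2 + 1/10*pi_3
  pi_2 = 1/10*pi_0 + 1/10*pi_1 + 1/10*pi_2 + 1/10*pi_3
  pi_3 = 3/10*pi_0 + 3/10*pi_1 + 1/10*pi_2 + 1/2*pi_3
with normalization: pi_0 + pi_1 + pi_2 + pi_3 = 1.

Using the first 3 balance equations plus normalization, the linear system A*pi = b is:
  [-4/5, 1/5, 7/10, 3/10] . pi = 0
  [2/5, -3/5, 1/10, 1/10] . pi = 0
  [1/10, 1/10, -9/10, 1/10] . pi = 0
  [1, 1, 1, 1] . pi = 1

Solving yields:
  pi_0 = 57/200
  pi_1 = 53/200
  pi_2 = 1/10
  pi_3 = 7/20

Verification (pi * P):
  57/200*1/5 + 53/200*1/5 + 1/10*7/10 + 7/20*3/10 = 57/200 = pi_0  (ok)
  57/200*2/5 + 53/200*2/5 + 1/10*1/10 + 7/20*1/10 = 53/200 = pi_1  (ok)
  57/200*1/10 + 53/200*1/10 + 1/10*1/10 + 7/20*1/10 = 1/10 = pi_2  (ok)
  57/200*3/10 + 53/200*3/10 + 1/10*1/10 + 7/20*1/2 = 7/20 = pi_3  (ok)

Answer: 57/200 53/200 1/10 7/20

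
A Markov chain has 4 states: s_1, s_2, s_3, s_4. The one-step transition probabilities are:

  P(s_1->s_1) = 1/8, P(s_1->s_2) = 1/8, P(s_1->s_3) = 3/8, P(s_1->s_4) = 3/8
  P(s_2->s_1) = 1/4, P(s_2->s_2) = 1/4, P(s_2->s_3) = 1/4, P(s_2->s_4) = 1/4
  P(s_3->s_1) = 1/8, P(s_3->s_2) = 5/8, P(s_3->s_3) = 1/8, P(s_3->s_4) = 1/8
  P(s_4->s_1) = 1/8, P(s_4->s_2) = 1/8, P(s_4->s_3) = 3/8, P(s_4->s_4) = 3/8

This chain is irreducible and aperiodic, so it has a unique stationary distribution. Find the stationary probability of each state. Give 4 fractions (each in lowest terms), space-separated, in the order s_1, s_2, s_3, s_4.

The stationary distribution satisfies pi = pi * P, i.e.:
  pi_s_1 = 1/8*pi_s_1 + 1/4*pi_s_2 + 1/8*pi_s_3 + 1/8*pi_s_4
  pi_s_2 = 1/8*pi_s_1 + 1/4*pi_s_2 + 5/8*pi_s_3 + 1/8*pi_s_4
  pi_s_3 = 3/8*pi_s_1 + 1/4*pi_s_2 + 1/8*pi_s_3 + 3/8*pi_s_4
  pi_s_4 = 3/8*pi_s_1 + 1/4*pi_s_2 + 1/8*pi_s_3 + 3/8*pi_s_4
with normalization: pi_s_1 + pi_s_2 + pi_s_3 + pi_s_4 = 1.

Using the first 3 balance equations plus normalization, the linear system A*pi = b is:
  [-7/8, 1/4, 1/8, 1/8] . pi = 0
  [1/8, -3/4, 5/8, 1/8] . pi = 0
  [3/8, 1/4, -7/8, 3/8] . pi = 0
  [1, 1, 1, 1] . pi = 1

Solving yields:
  pi_s_1 = 6/37
  pi_s_2 = 11/37
  pi_s_3 = 10/37
  pi_s_4 = 10/37

Verification (pi * P):
  6/37*1/8 + 11/37*1/4 + 10/37*1/8 + 10/37*1/8 = 6/37 = pi_s_1  (ok)
  6/37*1/8 + 11/37*1/4 + 10/37*5/8 + 10/37*1/8 = 11/37 = pi_s_2  (ok)
  6/37*3/8 + 11/37*1/4 + 10/37*1/8 + 10/37*3/8 = 10/37 = pi_s_3  (ok)
  6/37*3/8 + 11/37*1/4 + 10/37*1/8 + 10/37*3/8 = 10/37 = pi_s_4  (ok)

Answer: 6/37 11/37 10/37 10/37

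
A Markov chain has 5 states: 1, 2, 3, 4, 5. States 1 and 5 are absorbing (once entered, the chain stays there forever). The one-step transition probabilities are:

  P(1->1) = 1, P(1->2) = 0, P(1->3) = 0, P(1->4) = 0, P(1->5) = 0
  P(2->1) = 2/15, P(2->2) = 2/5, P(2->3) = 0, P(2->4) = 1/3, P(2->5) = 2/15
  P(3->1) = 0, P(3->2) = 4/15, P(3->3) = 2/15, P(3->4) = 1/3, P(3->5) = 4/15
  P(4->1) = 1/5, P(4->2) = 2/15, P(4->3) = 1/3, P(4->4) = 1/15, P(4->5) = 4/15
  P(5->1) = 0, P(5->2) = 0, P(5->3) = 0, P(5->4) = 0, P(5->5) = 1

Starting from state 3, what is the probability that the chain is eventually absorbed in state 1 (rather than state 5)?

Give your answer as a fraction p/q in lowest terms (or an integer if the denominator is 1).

Let a_i = P(absorbed in 1 | start in state i).
Boundary conditions: a_1 = 1, a_5 = 0.
For each transient state i, a_i = sum_j P(i->j) * a_j:
  a_2 = 2/15*a_1 + 2/5*a_2 + 0*a_3 + 1/3*a_4 + 2/15*a_5
  a_3 = 0*a_1 + 4/15*a_2 + 2/15*a_3 + 1/3*a_4 + 4/15*a_5
  a_4 = 1/5*a_1 + 2/15*a_2 + 1/3*a_3 + 1/15*a_4 + 4/15*a_5

Substituting a_1 = 1 and a_5 = 0, rearrange to (I - Q) a = r where r[i] = P(i -> 1):
  [3/5, 0, -1/3] . (a_2, a_3, a_4) = 2/15
  [-4/15, 13/15, -1/3] . (a_2, a_3, a_4) = 0
  [-2/15, -1/3, 14/15] . (a_2, a_3, a_4) = 1/5

Solving yields:
  a_2 = 509/1183
  a_3 = 327/1183
  a_4 = 443/1183

Starting state is 3, so the absorption probability is a_3 = 327/1183.

Answer: 327/1183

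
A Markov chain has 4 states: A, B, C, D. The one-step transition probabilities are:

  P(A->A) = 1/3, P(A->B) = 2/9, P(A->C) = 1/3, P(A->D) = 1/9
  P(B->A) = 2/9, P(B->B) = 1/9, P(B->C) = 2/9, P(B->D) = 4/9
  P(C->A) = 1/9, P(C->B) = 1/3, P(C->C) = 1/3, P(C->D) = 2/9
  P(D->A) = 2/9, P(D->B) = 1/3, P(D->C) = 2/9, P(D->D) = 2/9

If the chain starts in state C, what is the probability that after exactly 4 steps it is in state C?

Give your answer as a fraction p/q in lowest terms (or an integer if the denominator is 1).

Answer: 1814/6561

Derivation:
Computing P^4 by repeated multiplication:
P^1 =
  A: [1/3, 2/9, 1/3, 1/9]
  B: [2/9, 1/9, 2/9, 4/9]
  C: [1/9, 1/3, 1/3, 2/9]
  D: [2/9, 1/3, 2/9, 2/9]
P^2 =
  A: [2/9, 20/81, 8/27, 19/81]
  B: [2/9, 23/81, 22/81, 2/9]
  C: [16/81, 20/81, 22/81, 23/81]
  D: [2/9, 19/81, 22/81, 22/81]
P^3 =
  A: [52/243, 185/729, 68/243, 184/729]
  B: [158/729, 179/729, 202/729, 190/729]
  C: [52/243, 187/729, 200/729, 62/243]
  D: [158/729, 187/729, 202/729, 182/729]
P^4 =
  A: [470/2187, 1661/6561, 202/729, 1672/6561]
  B: [1414/6561, 557/2187, 202/729, 1658/6561]
  C: [1414/6561, 1657/6561, 1814/6561, 1676/6561]
  D: [1414/6561, 1655/6561, 202/729, 62/243]

(P^4)[C -> C] = 1814/6561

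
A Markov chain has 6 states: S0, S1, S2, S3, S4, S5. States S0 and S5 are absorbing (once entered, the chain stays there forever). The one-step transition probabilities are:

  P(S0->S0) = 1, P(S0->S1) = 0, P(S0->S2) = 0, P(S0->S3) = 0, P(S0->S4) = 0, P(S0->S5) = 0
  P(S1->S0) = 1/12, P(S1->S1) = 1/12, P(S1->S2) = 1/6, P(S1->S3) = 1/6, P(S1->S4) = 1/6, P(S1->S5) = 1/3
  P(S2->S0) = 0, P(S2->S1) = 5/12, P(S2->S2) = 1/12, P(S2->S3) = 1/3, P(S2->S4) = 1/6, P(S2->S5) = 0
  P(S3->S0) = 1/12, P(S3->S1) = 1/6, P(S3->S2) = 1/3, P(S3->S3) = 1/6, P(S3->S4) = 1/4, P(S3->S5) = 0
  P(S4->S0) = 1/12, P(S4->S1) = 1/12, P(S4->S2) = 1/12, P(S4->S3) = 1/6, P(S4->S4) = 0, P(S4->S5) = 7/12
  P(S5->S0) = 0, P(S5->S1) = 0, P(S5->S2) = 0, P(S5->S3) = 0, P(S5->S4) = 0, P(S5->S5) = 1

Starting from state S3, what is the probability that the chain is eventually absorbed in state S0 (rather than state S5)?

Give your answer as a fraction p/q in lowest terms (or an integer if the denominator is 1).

Answer: 2343/8158

Derivation:
Let a_i = P(absorbed in S0 | start in state i).
Boundary conditions: a_S0 = 1, a_S5 = 0.
For each transient state i, a_i = sum_j P(i->j) * a_j:
  a_S1 = 1/12*a_S0 + 1/12*a_S1 + 1/6*a_S2 + 1/6*a_S3 + 1/6*a_S4 + 1/3*a_S5
  a_S2 = 0*a_S0 + 5/12*a_S1 + 1/12*a_S2 + 1/3*a_S3 + 1/6*a_S4 + 0*a_S5
  a_S3 = 1/12*a_S0 + 1/6*a_S1 + 1/3*a_S2 + 1/6*a_S3 + 1/4*a_S4 + 0*a_S5
  a_S4 = 1/12*a_S0 + 1/12*a_S1 + 1/12*a_S2 + 1/6*a_S3 + 0*a_S4 + 7/12*a_S5

Substituting a_S0 = 1 and a_S5 = 0, rearrange to (I - Q) a = r where r[i] = P(i -> S0):
  [11/12, -1/6, -1/6, -1/6] . (a_S1, a_S2, a_S3, a_S4) = 1/12
  [-5/12, 11/12, -1/3, -1/6] . (a_S1, a_S2, a_S3, a_S4) = 0
  [-1/6, -1/3, 5/6, -1/4] . (a_S1, a_S2, a_S3, a_S4) = 1/12
  [-1/12, -1/12, -1/6, 1] . (a_S1, a_S2, a_S3, a_S4) = 1/12

Solving yields:
  a_S1 = 882/4079
  a_S2 = 952/4079
  a_S3 = 2343/8158
  a_S4 = 688/4079

Starting state is S3, so the absorption probability is a_S3 = 2343/8158.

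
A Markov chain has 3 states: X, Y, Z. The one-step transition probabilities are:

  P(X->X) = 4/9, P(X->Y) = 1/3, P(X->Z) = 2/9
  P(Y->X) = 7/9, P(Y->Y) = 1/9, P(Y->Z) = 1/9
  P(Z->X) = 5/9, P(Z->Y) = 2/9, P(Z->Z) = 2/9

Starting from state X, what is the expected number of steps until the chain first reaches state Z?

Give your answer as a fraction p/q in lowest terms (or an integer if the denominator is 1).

Answer: 99/19

Derivation:
Let h_i = expected steps to first reach Z from state i.
Boundary: h_Z = 0.
First-step equations for the other states:
  h_X = 1 + 4/9*h_X + 1/3*h_Y + 2/9*h_Z
  h_Y = 1 + 7/9*h_X + 1/9*h_Y + 1/9*h_Z

Substituting h_Z = 0 and rearranging gives the linear system (I - Q) h = 1:
  [5/9, -1/3] . (h_X, h_Y) = 1
  [-7/9, 8/9] . (h_X, h_Y) = 1

Solving yields:
  h_X = 99/19
  h_Y = 108/19

Starting state is X, so the expected hitting time is h_X = 99/19.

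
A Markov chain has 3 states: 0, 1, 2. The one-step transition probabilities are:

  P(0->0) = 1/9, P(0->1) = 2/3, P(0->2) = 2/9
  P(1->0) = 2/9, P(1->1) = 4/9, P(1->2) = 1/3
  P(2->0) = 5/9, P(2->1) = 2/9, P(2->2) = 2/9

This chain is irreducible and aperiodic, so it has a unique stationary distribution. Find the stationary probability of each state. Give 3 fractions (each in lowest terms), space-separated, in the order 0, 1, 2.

Answer: 29/103 46/103 28/103

Derivation:
The stationary distribution satisfies pi = pi * P, i.e.:
  pi_0 = 1/9*pi_0 + 2/9*pi_1 + 5/9*pi_2
  pi_1 = 2/3*pi_0 + 4/9*pi_1 + 2/9*pi_2
  pi_2 = 2/9*pi_0 + 1/3*pi_1 + 2/9*pi_2
with normalization: pi_0 + pi_1 + pi_2 = 1.

Using the first 2 balance equations plus normalization, the linear system A*pi = b is:
  [-8/9, 2/9, 5/9] . pi = 0
  [2/3, -5/9, 2/9] . pi = 0
  [1, 1, 1] . pi = 1

Solving yields:
  pi_0 = 29/103
  pi_1 = 46/103
  pi_2 = 28/103

Verification (pi * P):
  29/103*1/9 + 46/103*2/9 + 28/103*5/9 = 29/103 = pi_0  (ok)
  29/103*2/3 + 46/103*4/9 + 28/103*2/9 = 46/103 = pi_1  (ok)
  29/103*2/9 + 46/103*1/3 + 28/103*2/9 = 28/103 = pi_2  (ok)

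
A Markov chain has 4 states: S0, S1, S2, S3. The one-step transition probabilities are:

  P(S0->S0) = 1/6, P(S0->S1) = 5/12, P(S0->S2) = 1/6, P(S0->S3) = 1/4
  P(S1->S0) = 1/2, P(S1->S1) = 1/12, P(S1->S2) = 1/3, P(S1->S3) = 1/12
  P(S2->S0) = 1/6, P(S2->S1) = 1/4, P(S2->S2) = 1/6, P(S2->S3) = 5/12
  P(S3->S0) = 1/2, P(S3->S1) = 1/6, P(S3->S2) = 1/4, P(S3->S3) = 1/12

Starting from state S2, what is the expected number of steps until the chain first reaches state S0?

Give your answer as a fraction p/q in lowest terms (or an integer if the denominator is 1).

Answer: 660/211

Derivation:
Let h_i = expected steps to first reach S0 from state i.
Boundary: h_S0 = 0.
First-step equations for the other states:
  h_S1 = 1 + 1/2*h_S0 + 1/12*h_S1 + 1/3*h_S2 + 1/12*h_S3
  h_S2 = 1 + 1/6*h_S0 + 1/4*h_S1 + 1/6*h_S2 + 5/12*h_S3
  h_S3 = 1 + 1/2*h_S0 + 1/6*h_S1 + 1/4*h_S2 + 1/12*h_S3

Substituting h_S0 = 0 and rearranging gives the linear system (I - Q) h = 1:
  [11/12, -1/3, -1/12] . (h_S1, h_S2, h_S3) = 1
  [-1/4, 5/6, -5/12] . (h_S1, h_S2, h_S3) = 1
  [-1/6, -1/4, 11/12] . (h_S1, h_S2, h_S3) = 1

Solving yields:
  h_S1 = 516/211
  h_S2 = 660/211
  h_S3 = 504/211

Starting state is S2, so the expected hitting time is h_S2 = 660/211.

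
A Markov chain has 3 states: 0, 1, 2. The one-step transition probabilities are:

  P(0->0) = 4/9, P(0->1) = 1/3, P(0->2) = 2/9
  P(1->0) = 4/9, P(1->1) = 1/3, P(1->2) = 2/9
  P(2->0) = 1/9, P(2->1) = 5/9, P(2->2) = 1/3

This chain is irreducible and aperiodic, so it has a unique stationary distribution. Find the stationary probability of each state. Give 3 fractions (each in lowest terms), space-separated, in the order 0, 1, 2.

The stationary distribution satisfies pi = pi * P, i.e.:
  pi_0 = 4/9*pi_0 + 4/9*pi_1 + 1/9*pi_2
  pi_1 = 1/3*pi_0 + 1/3*pi_1 + 5/9*pi_2
  pi_2 = 2/9*pi_0 + 2/9*pi_1 + 1/3*pi_2
with normalization: pi_0 + pi_1 + pi_2 = 1.

Using the first 2 balance equations plus normalization, the linear system A*pi = b is:
  [-5/9, 4/9, 1/9] . pi = 0
  [1/3, -2/3, 5/9] . pi = 0
  [1, 1, 1] . pi = 1

Solving yields:
  pi_0 = 13/36
  pi_1 = 7/18
  pi_2 = 1/4

Verification (pi * P):
  13/36*4/9 + 7/18*4/9 + 1/4*1/9 = 13/36 = pi_0  (ok)
  13/36*1/3 + 7/18*1/3 + 1/4*5/9 = 7/18 = pi_1  (ok)
  13/36*2/9 + 7/18*2/9 + 1/4*1/3 = 1/4 = pi_2  (ok)

Answer: 13/36 7/18 1/4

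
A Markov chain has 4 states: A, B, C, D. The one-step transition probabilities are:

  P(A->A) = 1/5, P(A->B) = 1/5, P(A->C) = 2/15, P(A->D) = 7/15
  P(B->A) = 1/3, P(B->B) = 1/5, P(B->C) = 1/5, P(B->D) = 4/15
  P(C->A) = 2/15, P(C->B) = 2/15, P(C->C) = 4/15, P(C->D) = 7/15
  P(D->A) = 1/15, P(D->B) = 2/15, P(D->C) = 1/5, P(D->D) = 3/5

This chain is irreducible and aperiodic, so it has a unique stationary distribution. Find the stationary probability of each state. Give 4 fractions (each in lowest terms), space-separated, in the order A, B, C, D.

The stationary distribution satisfies pi = pi * P, i.e.:
  pi_A = 1/5*pi_A + 1/3*pi_B + 2/15*pi_C + 1/15*pi_D
  pi_B = 1/5*pi_A + 1/5*pi_B + 2/15*pi_C + 2/15*pi_D
  pi_C = 2/15*pi_A + 1/5*pi_B + 4/15*pi_C + 1/5*pi_D
  pi_D = 7/15*pi_A + 4/15*pi_B + 7/15*pi_C + 3/5*pi_D
with normalization: pi_A + pi_B + pi_C + pi_D = 1.

Using the first 3 balance equations plus normalization, the linear system A*pi = b is:
  [-4/5, 1/3, 2/15, 1/15] . pi = 0
  [1/5, -4/5, 2/15, 2/15] . pi = 0
  [2/15, 1/5, -11/15, 1/5] . pi = 0
  [1, 1, 1, 1] . pi = 1

Solving yields:
  pi_A = 25/179
  pi_B = 383/2506
  pi_C = 256/1253
  pi_D = 1261/2506

Verification (pi * P):
  25/179*1/5 + 383/2506*1/3 + 256/1253*2/15 + 1261/2506*1/15 = 25/179 = pi_A  (ok)
  25/179*1/5 + 383/2506*1/5 + 256/1253*2/15 + 1261/2506*2/15 = 383/2506 = pi_B  (ok)
  25/179*2/15 + 383/2506*1/5 + 256/1253*4/15 + 1261/2506*1/5 = 256/1253 = pi_C  (ok)
  25/179*7/15 + 383/2506*4/15 + 256/1253*7/15 + 1261/2506*3/5 = 1261/2506 = pi_D  (ok)

Answer: 25/179 383/2506 256/1253 1261/2506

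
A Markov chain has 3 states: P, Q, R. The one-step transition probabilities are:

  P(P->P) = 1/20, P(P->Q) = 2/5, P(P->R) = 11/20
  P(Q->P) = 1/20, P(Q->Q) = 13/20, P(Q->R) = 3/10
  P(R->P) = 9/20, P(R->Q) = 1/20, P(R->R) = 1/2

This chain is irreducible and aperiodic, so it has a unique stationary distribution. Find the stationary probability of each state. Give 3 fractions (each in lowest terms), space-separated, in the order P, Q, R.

Answer: 8/35 13/40 25/56

Derivation:
The stationary distribution satisfies pi = pi * P, i.e.:
  pi_P = 1/20*pi_P + 1/20*pi_Q + 9/20*pi_R
  pi_Q = 2/5*pi_P + 13/20*pi_Q + 1/20*pi_R
  pi_R = 11/20*pi_P + 3/10*pi_Q + 1/2*pi_R
with normalization: pi_P + pi_Q + pi_R = 1.

Using the first 2 balance equations plus normalization, the linear system A*pi = b is:
  [-19/20, 1/20, 9/20] . pi = 0
  [2/5, -7/20, 1/20] . pi = 0
  [1, 1, 1] . pi = 1

Solving yields:
  pi_P = 8/35
  pi_Q = 13/40
  pi_R = 25/56

Verification (pi * P):
  8/35*1/20 + 13/40*1/20 + 25/56*9/20 = 8/35 = pi_P  (ok)
  8/35*2/5 + 13/40*13/20 + 25/56*1/20 = 13/40 = pi_Q  (ok)
  8/35*11/20 + 13/40*3/10 + 25/56*1/2 = 25/56 = pi_R  (ok)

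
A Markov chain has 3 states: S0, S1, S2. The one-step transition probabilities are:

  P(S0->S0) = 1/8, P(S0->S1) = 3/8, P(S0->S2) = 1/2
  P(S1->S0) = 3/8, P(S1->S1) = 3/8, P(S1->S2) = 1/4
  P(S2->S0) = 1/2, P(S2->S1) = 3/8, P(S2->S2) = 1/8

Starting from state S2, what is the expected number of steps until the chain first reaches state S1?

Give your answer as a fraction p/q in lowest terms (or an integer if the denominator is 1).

Answer: 8/3

Derivation:
Let h_i = expected steps to first reach S1 from state i.
Boundary: h_S1 = 0.
First-step equations for the other states:
  h_S0 = 1 + 1/8*h_S0 + 3/8*h_S1 + 1/2*h_S2
  h_S2 = 1 + 1/2*h_S0 + 3/8*h_S1 + 1/8*h_S2

Substituting h_S1 = 0 and rearranging gives the linear system (I - Q) h = 1:
  [7/8, -1/2] . (h_S0, h_S2) = 1
  [-1/2, 7/8] . (h_S0, h_S2) = 1

Solving yields:
  h_S0 = 8/3
  h_S2 = 8/3

Starting state is S2, so the expected hitting time is h_S2 = 8/3.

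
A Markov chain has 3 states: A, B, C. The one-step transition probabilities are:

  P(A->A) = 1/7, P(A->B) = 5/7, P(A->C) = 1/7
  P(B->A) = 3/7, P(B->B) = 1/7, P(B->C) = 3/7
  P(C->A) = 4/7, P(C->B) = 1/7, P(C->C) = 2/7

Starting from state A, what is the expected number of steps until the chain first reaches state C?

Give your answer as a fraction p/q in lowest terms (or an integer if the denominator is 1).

Answer: 11/3

Derivation:
Let h_i = expected steps to first reach C from state i.
Boundary: h_C = 0.
First-step equations for the other states:
  h_A = 1 + 1/7*h_A + 5/7*h_B + 1/7*h_C
  h_B = 1 + 3/7*h_A + 1/7*h_B + 3/7*h_C

Substituting h_C = 0 and rearranging gives the linear system (I - Q) h = 1:
  [6/7, -5/7] . (h_A, h_B) = 1
  [-3/7, 6/7] . (h_A, h_B) = 1

Solving yields:
  h_A = 11/3
  h_B = 3

Starting state is A, so the expected hitting time is h_A = 11/3.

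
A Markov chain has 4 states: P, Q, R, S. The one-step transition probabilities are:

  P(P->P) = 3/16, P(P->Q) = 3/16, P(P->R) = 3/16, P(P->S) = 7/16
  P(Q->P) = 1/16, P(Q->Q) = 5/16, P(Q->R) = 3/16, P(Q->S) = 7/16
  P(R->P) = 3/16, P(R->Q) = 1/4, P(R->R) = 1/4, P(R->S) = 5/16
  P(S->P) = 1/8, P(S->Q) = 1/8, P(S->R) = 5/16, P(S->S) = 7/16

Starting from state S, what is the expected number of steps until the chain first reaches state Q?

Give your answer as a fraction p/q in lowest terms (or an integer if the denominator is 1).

Let h_i = expected steps to first reach Q from state i.
Boundary: h_Q = 0.
First-step equations for the other states:
  h_P = 1 + 3/16*h_P + 3/16*h_Q + 3/16*h_R + 7/16*h_S
  h_R = 1 + 3/16*h_P + 1/4*h_Q + 1/4*h_R + 5/16*h_S
  h_S = 1 + 1/8*h_P + 1/8*h_Q + 5/16*h_R + 7/16*h_S

Substituting h_Q = 0 and rearranging gives the linear system (I - Q) h = 1:
  [13/16, -3/16, -7/16] . (h_P, h_R, h_S) = 1
  [-3/16, 3/4, -5/16] . (h_P, h_R, h_S) = 1
  [-1/8, -5/16, 9/16] . (h_P, h_R, h_S) = 1

Solving yields:
  h_P = 3904/695
  h_R = 3616/695
  h_S = 4112/695

Starting state is S, so the expected hitting time is h_S = 4112/695.

Answer: 4112/695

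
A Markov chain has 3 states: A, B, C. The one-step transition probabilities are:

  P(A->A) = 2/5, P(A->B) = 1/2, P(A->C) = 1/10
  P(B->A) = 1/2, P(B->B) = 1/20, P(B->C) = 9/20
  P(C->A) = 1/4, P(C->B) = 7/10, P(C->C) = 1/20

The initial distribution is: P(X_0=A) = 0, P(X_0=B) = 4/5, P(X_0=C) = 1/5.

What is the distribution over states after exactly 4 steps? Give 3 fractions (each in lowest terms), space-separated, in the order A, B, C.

Answer: 12509/32000 165957/400000 155361/800000

Derivation:
Propagating the distribution step by step (d_{t+1} = d_t * P):
d_0 = (A=0, B=4/5, C=1/5)
  d_1[A] = 0*2/5 + 4/5*1/2 + 1/5*1/4 = 9/20
  d_1[B] = 0*1/2 + 4/5*1/20 + 1/5*7/10 = 9/50
  d_1[C] = 0*1/10 + 4/5*9/20 + 1/5*1/20 = 37/100
d_1 = (A=9/20, B=9/50, C=37/100)
  d_2[A] = 9/20*2/5 + 9/50*1/2 + 37/100*1/4 = 29/80
  d_2[B] = 9/20*1/2 + 9/50*1/20 + 37/100*7/10 = 493/1000
  d_2[C] = 9/20*1/10 + 9/50*9/20 + 37/100*1/20 = 289/2000
d_2 = (A=29/80, B=493/1000, C=289/2000)
  d_3[A] = 29/80*2/5 + 493/1000*1/2 + 289/2000*1/4 = 3421/8000
  d_3[B] = 29/80*1/2 + 493/1000*1/20 + 289/2000*7/10 = 6141/20000
  d_3[C] = 29/80*1/10 + 493/1000*9/20 + 289/2000*1/20 = 10613/40000
d_3 = (A=3421/8000, B=6141/20000, C=10613/40000)
  d_4[A] = 3421/8000*2/5 + 6141/20000*1/2 + 10613/40000*1/4 = 12509/32000
  d_4[B] = 3421/8000*1/2 + 6141/20000*1/20 + 10613/40000*7/10 = 165957/400000
  d_4[C] = 3421/8000*1/10 + 6141/20000*9/20 + 10613/40000*1/20 = 155361/800000
d_4 = (A=12509/32000, B=165957/400000, C=155361/800000)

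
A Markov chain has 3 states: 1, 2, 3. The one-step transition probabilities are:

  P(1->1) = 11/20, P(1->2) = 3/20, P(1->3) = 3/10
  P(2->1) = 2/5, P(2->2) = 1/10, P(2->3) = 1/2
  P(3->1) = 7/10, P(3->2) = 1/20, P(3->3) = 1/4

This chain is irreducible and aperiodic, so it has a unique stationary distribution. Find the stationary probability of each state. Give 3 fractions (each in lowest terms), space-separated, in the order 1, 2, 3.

The stationary distribution satisfies pi = pi * P, i.e.:
  pi_1 = 11/20*pi_1 + 2/5*pi_2 + 7/10*pi_3
  pi_2 = 3/20*pi_1 + 1/10*pi_2 + 1/20*pi_3
  pi_3 = 3/10*pi_1 + 1/2*pi_2 + 1/4*pi_3
with normalization: pi_1 + pi_2 + pi_3 = 1.

Using the first 2 balance equations plus normalization, the linear system A*pi = b is:
  [-9/20, 2/5, 7/10] . pi = 0
  [3/20, -9/10, 1/20] . pi = 0
  [1, 1, 1] . pi = 1

Solving yields:
  pi_1 = 260/449
  pi_2 = 51/449
  pi_3 = 138/449

Verification (pi * P):
  260/449*11/20 + 51/449*2/5 + 138/449*7/10 = 260/449 = pi_1  (ok)
  260/449*3/20 + 51/449*1/10 + 138/449*1/20 = 51/449 = pi_2  (ok)
  260/449*3/10 + 51/449*1/2 + 138/449*1/4 = 138/449 = pi_3  (ok)

Answer: 260/449 51/449 138/449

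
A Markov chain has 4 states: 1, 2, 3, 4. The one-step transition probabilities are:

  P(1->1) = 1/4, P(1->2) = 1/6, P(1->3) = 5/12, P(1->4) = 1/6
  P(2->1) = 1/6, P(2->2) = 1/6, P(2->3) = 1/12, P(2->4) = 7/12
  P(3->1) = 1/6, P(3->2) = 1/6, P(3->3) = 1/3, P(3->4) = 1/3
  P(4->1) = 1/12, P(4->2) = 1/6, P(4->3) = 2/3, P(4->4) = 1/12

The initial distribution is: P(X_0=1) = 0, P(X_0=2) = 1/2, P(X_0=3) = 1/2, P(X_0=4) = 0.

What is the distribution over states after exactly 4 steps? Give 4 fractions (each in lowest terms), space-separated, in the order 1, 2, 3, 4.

Propagating the distribution step by step (d_{t+1} = d_t * P):
d_0 = (1=0, 2=1/2, 3=1/2, 4=0)
  d_1[1] = 0*1/4 + 1/2*1/6 + 1/2*1/6 + 0*1/12 = 1/6
  d_1[2] = 0*1/6 + 1/2*1/6 + 1/2*1/6 + 0*1/6 = 1/6
  d_1[3] = 0*5/12 + 1/2*1/12 + 1/2*1/3 + 0*2/3 = 5/24
  d_1[4] = 0*1/6 + 1/2*7/12 + 1/2*1/3 + 0*1/12 = 11/24
d_1 = (1=1/6, 2=1/6, 3=5/24, 4=11/24)
  d_2[1] = 1/6*1/4 + 1/6*1/6 + 5/24*1/6 + 11/24*1/12 = 41/288
  d_2[2] = 1/6*1/6 + 1/6*1/6 + 5/24*1/6 + 11/24*1/6 = 1/6
  d_2[3] = 1/6*5/12 + 1/6*1/12 + 5/24*1/3 + 11/24*2/3 = 11/24
  d_2[4] = 1/6*1/6 + 1/6*7/12 + 5/24*1/3 + 11/24*1/12 = 67/288
d_2 = (1=41/288, 2=1/6, 3=11/24, 4=67/288)
  d_3[1] = 41/288*1/4 + 1/6*1/6 + 11/24*1/6 + 67/288*1/12 = 275/1728
  d_3[2] = 41/288*1/6 + 1/6*1/6 + 11/24*1/6 + 67/288*1/6 = 1/6
  d_3[3] = 41/288*5/12 + 1/6*1/12 + 11/24*1/3 + 67/288*2/3 = 439/1152
  d_3[4] = 41/288*1/6 + 1/6*7/12 + 11/24*1/3 + 67/288*1/12 = 1013/3456
d_3 = (1=275/1728, 2=1/6, 3=439/1152, 4=1013/3456)
  d_4[1] = 275/1728*1/4 + 1/6*1/6 + 439/1152*1/6 + 1013/3456*1/12 = 6449/41472
  d_4[2] = 275/1728*1/6 + 1/6*1/6 + 439/1152*1/6 + 1013/3456*1/6 = 1/6
  d_4[3] = 275/1728*5/12 + 1/6*1/12 + 439/1152*1/3 + 1013/3456*2/3 = 2783/6912
  d_4[4] = 275/1728*1/6 + 1/6*7/12 + 439/1152*1/3 + 1013/3456*1/12 = 11413/41472
d_4 = (1=6449/41472, 2=1/6, 3=2783/6912, 4=11413/41472)

Answer: 6449/41472 1/6 2783/6912 11413/41472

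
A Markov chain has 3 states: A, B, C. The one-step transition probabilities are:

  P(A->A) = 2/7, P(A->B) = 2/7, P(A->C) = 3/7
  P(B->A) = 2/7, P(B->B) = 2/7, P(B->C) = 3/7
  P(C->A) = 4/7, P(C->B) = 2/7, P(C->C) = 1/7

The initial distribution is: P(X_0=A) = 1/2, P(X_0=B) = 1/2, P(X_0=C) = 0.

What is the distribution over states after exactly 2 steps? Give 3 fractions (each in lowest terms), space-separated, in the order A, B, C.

Propagating the distribution step by step (d_{t+1} = d_t * P):
d_0 = (A=1/2, B=1/2, C=0)
  d_1[A] = 1/2*2/7 + 1/2*2/7 + 0*4/7 = 2/7
  d_1[B] = 1/2*2/7 + 1/2*2/7 + 0*2/7 = 2/7
  d_1[C] = 1/2*3/7 + 1/2*3/7 + 0*1/7 = 3/7
d_1 = (A=2/7, B=2/7, C=3/7)
  d_2[A] = 2/7*2/7 + 2/7*2/7 + 3/7*4/7 = 20/49
  d_2[B] = 2/7*2/7 + 2/7*2/7 + 3/7*2/7 = 2/7
  d_2[C] = 2/7*3/7 + 2/7*3/7 + 3/7*1/7 = 15/49
d_2 = (A=20/49, B=2/7, C=15/49)

Answer: 20/49 2/7 15/49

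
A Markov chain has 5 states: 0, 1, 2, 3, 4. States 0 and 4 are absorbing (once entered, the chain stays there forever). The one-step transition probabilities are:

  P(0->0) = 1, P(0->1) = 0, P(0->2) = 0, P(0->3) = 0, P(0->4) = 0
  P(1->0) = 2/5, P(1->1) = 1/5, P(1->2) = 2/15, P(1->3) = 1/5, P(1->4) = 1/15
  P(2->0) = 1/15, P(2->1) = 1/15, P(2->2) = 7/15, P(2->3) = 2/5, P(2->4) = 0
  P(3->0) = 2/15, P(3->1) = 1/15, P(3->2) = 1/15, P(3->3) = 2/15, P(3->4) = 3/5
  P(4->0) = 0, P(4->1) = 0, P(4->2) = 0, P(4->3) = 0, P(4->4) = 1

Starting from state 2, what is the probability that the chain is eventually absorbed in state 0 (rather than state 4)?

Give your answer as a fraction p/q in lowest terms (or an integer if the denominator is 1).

Let a_i = P(absorbed in 0 | start in state i).
Boundary conditions: a_0 = 1, a_4 = 0.
For each transient state i, a_i = sum_j P(i->j) * a_j:
  a_1 = 2/5*a_0 + 1/5*a_1 + 2/15*a_2 + 1/5*a_3 + 1/15*a_4
  a_2 = 1/15*a_0 + 1/15*a_1 + 7/15*a_2 + 2/5*a_3 + 0*a_4
  a_3 = 2/15*a_0 + 1/15*a_1 + 1/15*a_2 + 2/15*a_3 + 3/5*a_4

Substituting a_0 = 1 and a_4 = 0, rearrange to (I - Q) a = r where r[i] = P(i -> 0):
  [4/5, -2/15, -1/5] . (a_1, a_2, a_3) = 2/5
  [-1/15, 8/15, -2/5] . (a_1, a_2, a_3) = 1/15
  [-1/15, -1/15, 13/15] . (a_1, a_2, a_3) = 2/15

Solving yields:
  a_1 = 689/1111
  a_2 = 417/1111
  a_3 = 256/1111

Starting state is 2, so the absorption probability is a_2 = 417/1111.

Answer: 417/1111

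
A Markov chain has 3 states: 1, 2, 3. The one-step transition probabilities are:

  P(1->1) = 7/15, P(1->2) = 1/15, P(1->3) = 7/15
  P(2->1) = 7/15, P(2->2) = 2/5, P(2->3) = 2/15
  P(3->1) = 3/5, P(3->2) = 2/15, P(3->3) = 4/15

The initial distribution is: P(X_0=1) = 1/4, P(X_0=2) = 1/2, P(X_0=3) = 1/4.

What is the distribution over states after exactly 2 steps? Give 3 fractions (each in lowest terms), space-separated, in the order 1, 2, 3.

Propagating the distribution step by step (d_{t+1} = d_t * P):
d_0 = (1=1/4, 2=1/2, 3=1/4)
  d_1[1] = 1/4*7/15 + 1/2*7/15 + 1/4*3/5 = 1/2
  d_1[2] = 1/4*1/15 + 1/2*2/5 + 1/4*2/15 = 1/4
  d_1[3] = 1/4*7/15 + 1/2*2/15 + 1/4*4/15 = 1/4
d_1 = (1=1/2, 2=1/4, 3=1/4)
  d_2[1] = 1/2*7/15 + 1/4*7/15 + 1/4*3/5 = 1/2
  d_2[2] = 1/2*1/15 + 1/4*2/5 + 1/4*2/15 = 1/6
  d_2[3] = 1/2*7/15 + 1/4*2/15 + 1/4*4/15 = 1/3
d_2 = (1=1/2, 2=1/6, 3=1/3)

Answer: 1/2 1/6 1/3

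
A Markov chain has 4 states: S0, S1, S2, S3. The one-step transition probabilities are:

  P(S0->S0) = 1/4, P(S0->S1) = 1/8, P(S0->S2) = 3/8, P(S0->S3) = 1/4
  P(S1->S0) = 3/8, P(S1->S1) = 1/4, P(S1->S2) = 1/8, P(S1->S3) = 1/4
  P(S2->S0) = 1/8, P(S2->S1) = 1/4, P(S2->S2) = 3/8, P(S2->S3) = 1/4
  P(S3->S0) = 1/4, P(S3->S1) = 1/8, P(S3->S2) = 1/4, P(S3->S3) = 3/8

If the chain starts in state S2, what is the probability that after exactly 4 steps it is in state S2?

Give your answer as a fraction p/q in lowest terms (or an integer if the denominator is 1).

Answer: 75/256

Derivation:
Computing P^4 by repeated multiplication:
P^1 =
  S0: [1/4, 1/8, 3/8, 1/4]
  S1: [3/8, 1/4, 1/8, 1/4]
  S2: [1/8, 1/4, 3/8, 1/4]
  S3: [1/4, 1/8, 1/4, 3/8]
P^2 =
  S0: [7/32, 3/16, 5/16, 9/32]
  S1: [17/64, 11/64, 9/32, 9/32]
  S2: [15/64, 13/64, 9/32, 9/32]
  S3: [15/64, 11/64, 19/64, 19/64]
P^3 =
  S0: [15/64, 3/16, 75/256, 73/256]
  S1: [121/512, 93/512, 19/64, 73/256]
  S2: [123/512, 95/512, 37/128, 73/256]
  S3: [15/64, 47/256, 151/512, 147/512]
P^4 =
  S0: [485/2048, 379/2048, 599/2048, 585/2048]
  S1: [965/4096, 757/4096, 301/1024, 585/2048]
  S2: [971/4096, 755/4096, 75/256, 585/2048]
  S3: [967/4096, 757/4096, 1201/4096, 1171/4096]

(P^4)[S2 -> S2] = 75/256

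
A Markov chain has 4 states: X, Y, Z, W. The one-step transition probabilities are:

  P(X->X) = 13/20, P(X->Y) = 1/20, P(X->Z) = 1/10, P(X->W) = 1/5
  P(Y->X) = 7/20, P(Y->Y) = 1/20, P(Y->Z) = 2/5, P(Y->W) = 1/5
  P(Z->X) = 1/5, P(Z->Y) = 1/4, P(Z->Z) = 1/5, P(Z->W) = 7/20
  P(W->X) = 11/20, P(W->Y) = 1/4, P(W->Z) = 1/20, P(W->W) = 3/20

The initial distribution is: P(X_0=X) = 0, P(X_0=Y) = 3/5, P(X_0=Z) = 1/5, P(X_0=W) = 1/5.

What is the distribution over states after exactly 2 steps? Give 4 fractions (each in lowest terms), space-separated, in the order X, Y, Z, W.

Answer: 917/2000 19/125 157/1000 93/400

Derivation:
Propagating the distribution step by step (d_{t+1} = d_t * P):
d_0 = (X=0, Y=3/5, Z=1/5, W=1/5)
  d_1[X] = 0*13/20 + 3/5*7/20 + 1/5*1/5 + 1/5*11/20 = 9/25
  d_1[Y] = 0*1/20 + 3/5*1/20 + 1/5*1/4 + 1/5*1/4 = 13/100
  d_1[Z] = 0*1/10 + 3/5*2/5 + 1/5*1/5 + 1/5*1/20 = 29/100
  d_1[W] = 0*1/5 + 3/5*1/5 + 1/5*7/20 + 1/5*3/20 = 11/50
d_1 = (X=9/25, Y=13/100, Z=29/100, W=11/50)
  d_2[X] = 9/25*13/20 + 13/100*7/20 + 29/100*1/5 + 11/50*11/20 = 917/2000
  d_2[Y] = 9/25*1/20 + 13/100*1/20 + 29/100*1/4 + 11/50*1/4 = 19/125
  d_2[Z] = 9/25*1/10 + 13/100*2/5 + 29/100*1/5 + 11/50*1/20 = 157/1000
  d_2[W] = 9/25*1/5 + 13/100*1/5 + 29/100*7/20 + 11/50*3/20 = 93/400
d_2 = (X=917/2000, Y=19/125, Z=157/1000, W=93/400)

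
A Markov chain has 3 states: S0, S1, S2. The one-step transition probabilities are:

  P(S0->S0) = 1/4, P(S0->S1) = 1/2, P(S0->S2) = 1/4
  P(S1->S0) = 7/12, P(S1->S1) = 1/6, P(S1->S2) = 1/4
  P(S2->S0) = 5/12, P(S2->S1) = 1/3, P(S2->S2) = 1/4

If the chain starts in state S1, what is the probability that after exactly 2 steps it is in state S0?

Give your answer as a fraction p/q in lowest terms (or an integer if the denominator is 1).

Computing P^2 by repeated multiplication:
P^1 =
  S0: [1/4, 1/2, 1/4]
  S1: [7/12, 1/6, 1/4]
  S2: [5/12, 1/3, 1/4]
P^2 =
  S0: [11/24, 7/24, 1/4]
  S1: [25/72, 29/72, 1/4]
  S2: [29/72, 25/72, 1/4]

(P^2)[S1 -> S0] = 25/72

Answer: 25/72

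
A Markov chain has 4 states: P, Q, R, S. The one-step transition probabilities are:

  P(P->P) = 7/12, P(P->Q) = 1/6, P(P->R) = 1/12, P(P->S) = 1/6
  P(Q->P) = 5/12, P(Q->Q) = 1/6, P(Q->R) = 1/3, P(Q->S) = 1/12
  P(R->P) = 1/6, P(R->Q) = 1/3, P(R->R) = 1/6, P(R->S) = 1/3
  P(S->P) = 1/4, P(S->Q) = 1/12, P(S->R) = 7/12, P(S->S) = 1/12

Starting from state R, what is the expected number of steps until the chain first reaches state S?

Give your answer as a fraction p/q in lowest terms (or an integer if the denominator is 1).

Let h_i = expected steps to first reach S from state i.
Boundary: h_S = 0.
First-step equations for the other states:
  h_P = 1 + 7/12*h_P + 1/6*h_Q + 1/12*h_R + 1/6*h_S
  h_Q = 1 + 5/12*h_P + 1/6*h_Q + 1/3*h_R + 1/12*h_S
  h_R = 1 + 1/6*h_P + 1/3*h_Q + 1/6*h_R + 1/3*h_S

Substituting h_S = 0 and rearranging gives the linear system (I - Q) h = 1:
  [5/12, -1/6, -1/12] . (h_P, h_Q, h_R) = 1
  [-5/12, 5/6, -1/3] . (h_P, h_Q, h_R) = 1
  [-1/6, -1/3, 5/6] . (h_P, h_Q, h_R) = 1

Solving yields:
  h_P = 63/11
  h_Q = 131/22
  h_R = 52/11

Starting state is R, so the expected hitting time is h_R = 52/11.

Answer: 52/11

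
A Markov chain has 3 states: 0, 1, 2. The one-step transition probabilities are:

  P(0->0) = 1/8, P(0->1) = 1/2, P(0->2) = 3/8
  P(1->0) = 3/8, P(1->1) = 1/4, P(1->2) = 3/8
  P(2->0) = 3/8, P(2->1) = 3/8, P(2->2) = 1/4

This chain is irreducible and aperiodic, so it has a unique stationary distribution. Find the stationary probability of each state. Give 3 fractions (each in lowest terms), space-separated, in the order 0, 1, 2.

Answer: 3/10 11/30 1/3

Derivation:
The stationary distribution satisfies pi = pi * P, i.e.:
  pi_0 = 1/8*pi_0 + 3/8*pi_1 + 3/8*pi_2
  pi_1 = 1/2*pi_0 + 1/4*pi_1 + 3/8*pi_2
  pi_2 = 3/8*pi_0 + 3/8*pi_1 + 1/4*pi_2
with normalization: pi_0 + pi_1 + pi_2 = 1.

Using the first 2 balance equations plus normalization, the linear system A*pi = b is:
  [-7/8, 3/8, 3/8] . pi = 0
  [1/2, -3/4, 3/8] . pi = 0
  [1, 1, 1] . pi = 1

Solving yields:
  pi_0 = 3/10
  pi_1 = 11/30
  pi_2 = 1/3

Verification (pi * P):
  3/10*1/8 + 11/30*3/8 + 1/3*3/8 = 3/10 = pi_0  (ok)
  3/10*1/2 + 11/30*1/4 + 1/3*3/8 = 11/30 = pi_1  (ok)
  3/10*3/8 + 11/30*3/8 + 1/3*1/4 = 1/3 = pi_2  (ok)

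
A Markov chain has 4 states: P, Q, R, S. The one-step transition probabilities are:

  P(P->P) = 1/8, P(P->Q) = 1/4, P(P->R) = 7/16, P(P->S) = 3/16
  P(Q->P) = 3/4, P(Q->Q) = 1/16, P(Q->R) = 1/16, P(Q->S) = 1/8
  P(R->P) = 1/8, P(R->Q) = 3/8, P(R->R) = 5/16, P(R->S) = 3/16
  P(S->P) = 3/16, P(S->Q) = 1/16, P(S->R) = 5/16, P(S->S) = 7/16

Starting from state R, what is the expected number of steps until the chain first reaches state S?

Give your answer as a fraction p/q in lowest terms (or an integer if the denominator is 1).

Let h_i = expected steps to first reach S from state i.
Boundary: h_S = 0.
First-step equations for the other states:
  h_P = 1 + 1/8*h_P + 1/4*h_Q + 7/16*h_R + 3/16*h_S
  h_Q = 1 + 3/4*h_P + 1/16*h_Q + 1/16*h_R + 1/8*h_S
  h_R = 1 + 1/8*h_P + 3/8*h_Q + 5/16*h_R + 3/16*h_S

Substituting h_S = 0 and rearranging gives the linear system (I - Q) h = 1:
  [7/8, -1/4, -7/16] . (h_P, h_Q, h_R) = 1
  [-3/4, 15/16, -1/16] . (h_P, h_Q, h_R) = 1
  [-1/8, -3/8, 11/16] . (h_P, h_Q, h_R) = 1

Solving yields:
  h_P = 354/61
  h_Q = 372/61
  h_R = 356/61

Starting state is R, so the expected hitting time is h_R = 356/61.

Answer: 356/61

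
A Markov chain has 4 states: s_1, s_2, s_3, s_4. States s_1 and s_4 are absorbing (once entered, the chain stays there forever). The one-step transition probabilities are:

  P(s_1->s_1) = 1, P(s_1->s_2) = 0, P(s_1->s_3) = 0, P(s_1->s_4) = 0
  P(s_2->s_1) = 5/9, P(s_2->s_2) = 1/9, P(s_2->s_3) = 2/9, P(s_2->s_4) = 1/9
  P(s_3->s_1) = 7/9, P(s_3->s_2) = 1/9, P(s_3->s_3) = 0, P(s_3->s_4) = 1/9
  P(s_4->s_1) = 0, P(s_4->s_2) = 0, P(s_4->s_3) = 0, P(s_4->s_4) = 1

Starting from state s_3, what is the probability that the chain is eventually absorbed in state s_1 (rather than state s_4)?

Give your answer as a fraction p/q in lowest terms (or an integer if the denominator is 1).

Answer: 61/70

Derivation:
Let a_i = P(absorbed in s_1 | start in state i).
Boundary conditions: a_s_1 = 1, a_s_4 = 0.
For each transient state i, a_i = sum_j P(i->j) * a_j:
  a_s_2 = 5/9*a_s_1 + 1/9*a_s_2 + 2/9*a_s_3 + 1/9*a_s_4
  a_s_3 = 7/9*a_s_1 + 1/9*a_s_2 + 0*a_s_3 + 1/9*a_s_4

Substituting a_s_1 = 1 and a_s_4 = 0, rearrange to (I - Q) a = r where r[i] = P(i -> s_1):
  [8/9, -2/9] . (a_s_2, a_s_3) = 5/9
  [-1/9, 1] . (a_s_2, a_s_3) = 7/9

Solving yields:
  a_s_2 = 59/70
  a_s_3 = 61/70

Starting state is s_3, so the absorption probability is a_s_3 = 61/70.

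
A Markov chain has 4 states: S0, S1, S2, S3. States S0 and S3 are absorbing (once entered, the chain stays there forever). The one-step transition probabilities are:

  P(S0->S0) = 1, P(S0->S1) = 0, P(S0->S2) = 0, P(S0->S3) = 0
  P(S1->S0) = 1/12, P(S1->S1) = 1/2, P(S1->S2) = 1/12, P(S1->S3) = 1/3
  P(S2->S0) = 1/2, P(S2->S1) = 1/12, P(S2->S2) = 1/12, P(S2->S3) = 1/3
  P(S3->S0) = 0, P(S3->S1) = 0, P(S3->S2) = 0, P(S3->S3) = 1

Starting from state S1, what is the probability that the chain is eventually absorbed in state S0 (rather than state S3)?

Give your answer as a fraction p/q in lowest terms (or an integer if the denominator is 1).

Let a_i = P(absorbed in S0 | start in state i).
Boundary conditions: a_S0 = 1, a_S3 = 0.
For each transient state i, a_i = sum_j P(i->j) * a_j:
  a_S1 = 1/12*a_S0 + 1/2*a_S1 + 1/12*a_S2 + 1/3*a_S3
  a_S2 = 1/2*a_S0 + 1/12*a_S1 + 1/12*a_S2 + 1/3*a_S3

Substituting a_S0 = 1 and a_S3 = 0, rearrange to (I - Q) a = r where r[i] = P(i -> S0):
  [1/2, -1/12] . (a_S1, a_S2) = 1/12
  [-1/12, 11/12] . (a_S1, a_S2) = 1/2

Solving yields:
  a_S1 = 17/65
  a_S2 = 37/65

Starting state is S1, so the absorption probability is a_S1 = 17/65.

Answer: 17/65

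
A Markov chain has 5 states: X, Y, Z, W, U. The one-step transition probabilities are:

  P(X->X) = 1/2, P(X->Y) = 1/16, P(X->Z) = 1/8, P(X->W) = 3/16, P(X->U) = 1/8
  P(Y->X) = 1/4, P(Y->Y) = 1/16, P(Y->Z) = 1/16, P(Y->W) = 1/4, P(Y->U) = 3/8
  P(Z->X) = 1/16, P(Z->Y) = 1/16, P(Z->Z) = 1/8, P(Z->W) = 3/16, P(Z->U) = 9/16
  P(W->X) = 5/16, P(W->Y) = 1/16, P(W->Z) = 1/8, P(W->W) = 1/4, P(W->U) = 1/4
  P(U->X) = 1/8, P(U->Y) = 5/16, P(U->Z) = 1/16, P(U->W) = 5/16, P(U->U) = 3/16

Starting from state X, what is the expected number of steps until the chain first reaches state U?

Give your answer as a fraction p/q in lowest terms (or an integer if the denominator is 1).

Let h_i = expected steps to first reach U from state i.
Boundary: h_U = 0.
First-step equations for the other states:
  h_X = 1 + 1/2*h_X + 1/16*h_Y + 1/8*h_Z + 3/16*h_W + 1/8*h_U
  h_Y = 1 + 1/4*h_X + 1/16*h_Y + 1/16*h_Z + 1/4*h_W + 3/8*h_U
  h_Z = 1 + 1/16*h_X + 1/16*h_Y + 1/8*h_Z + 3/16*h_W + 9/16*h_U
  h_W = 1 + 5/16*h_X + 1/16*h_Y + 1/8*h_Z + 1/4*h_W + 1/4*h_U

Substituting h_U = 0 and rearranging gives the linear system (I - Q) h = 1:
  [1/2, -1/16, -1/8, -3/16] . (h_X, h_Y, h_Z, h_W) = 1
  [-1/4, 15/16, -1/16, -1/4] . (h_X, h_Y, h_Z, h_W) = 1
  [-1/16, -1/16, 7/8, -3/16] . (h_X, h_Y, h_Z, h_W) = 1
  [-5/16, -1/16, -1/8, 3/4] . (h_X, h_Y, h_Z, h_W) = 1

Solving yields:
  h_X = 61440/13463
  h_Y = 47248/13463
  h_Z = 34560/13463
  h_W = 53248/13463

Starting state is X, so the expected hitting time is h_X = 61440/13463.

Answer: 61440/13463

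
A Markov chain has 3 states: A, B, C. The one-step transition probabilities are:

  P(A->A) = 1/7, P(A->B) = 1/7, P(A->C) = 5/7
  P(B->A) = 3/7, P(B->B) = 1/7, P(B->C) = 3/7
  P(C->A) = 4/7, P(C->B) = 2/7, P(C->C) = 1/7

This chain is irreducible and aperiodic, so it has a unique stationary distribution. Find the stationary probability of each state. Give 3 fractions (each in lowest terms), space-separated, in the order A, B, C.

The stationary distribution satisfies pi = pi * P, i.e.:
  pi_A = 1/7*pi_A + 3/7*pi_B + 4/7*pi_C
  pi_B = 1/7*pi_A + 1/7*pi_B + 2/7*pi_C
  pi_C = 5/7*pi_A + 3/7*pi_B + 1/7*pi_C
with normalization: pi_A + pi_B + pi_C = 1.

Using the first 2 balance equations plus normalization, the linear system A*pi = b is:
  [-6/7, 3/7, 4/7] . pi = 0
  [1/7, -6/7, 2/7] . pi = 0
  [1, 1, 1] . pi = 1

Solving yields:
  pi_A = 30/79
  pi_B = 16/79
  pi_C = 33/79

Verification (pi * P):
  30/79*1/7 + 16/79*3/7 + 33/79*4/7 = 30/79 = pi_A  (ok)
  30/79*1/7 + 16/79*1/7 + 33/79*2/7 = 16/79 = pi_B  (ok)
  30/79*5/7 + 16/79*3/7 + 33/79*1/7 = 33/79 = pi_C  (ok)

Answer: 30/79 16/79 33/79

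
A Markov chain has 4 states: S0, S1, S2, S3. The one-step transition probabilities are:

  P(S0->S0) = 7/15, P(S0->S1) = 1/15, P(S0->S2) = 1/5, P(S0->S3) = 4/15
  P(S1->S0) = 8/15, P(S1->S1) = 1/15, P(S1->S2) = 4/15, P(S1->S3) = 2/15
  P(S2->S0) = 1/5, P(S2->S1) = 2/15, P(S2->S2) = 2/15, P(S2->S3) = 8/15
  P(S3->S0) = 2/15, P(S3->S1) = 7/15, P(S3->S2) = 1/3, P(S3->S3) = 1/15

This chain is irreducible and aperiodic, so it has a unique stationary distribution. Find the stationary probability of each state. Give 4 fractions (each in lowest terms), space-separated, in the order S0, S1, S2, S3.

Answer: 725/2177 57/311 502/2177 551/2177

Derivation:
The stationary distribution satisfies pi = pi * P, i.e.:
  pi_S0 = 7/15*pi_S0 + 8/15*pi_S1 + 1/5*pi_S2 + 2/15*pi_S3
  pi_S1 = 1/15*pi_S0 + 1/15*pi_S1 + 2/15*pi_S2 + 7/15*pi_S3
  pi_S2 = 1/5*pi_S0 + 4/15*pi_S1 + 2/15*pi_S2 + 1/3*pi_S3
  pi_S3 = 4/15*pi_S0 + 2/15*pi_S1 + 8/15*pi_S2 + 1/15*pi_S3
with normalization: pi_S0 + pi_S1 + pi_S2 + pi_S3 = 1.

Using the first 3 balance equations plus normalization, the linear system A*pi = b is:
  [-8/15, 8/15, 1/5, 2/15] . pi = 0
  [1/15, -14/15, 2/15, 7/15] . pi = 0
  [1/5, 4/15, -13/15, 1/3] . pi = 0
  [1, 1, 1, 1] . pi = 1

Solving yields:
  pi_S0 = 725/2177
  pi_S1 = 57/311
  pi_S2 = 502/2177
  pi_S3 = 551/2177

Verification (pi * P):
  725/2177*7/15 + 57/311*8/15 + 502/2177*1/5 + 551/2177*2/15 = 725/2177 = pi_S0  (ok)
  725/2177*1/15 + 57/311*1/15 + 502/2177*2/15 + 551/2177*7/15 = 57/311 = pi_S1  (ok)
  725/2177*1/5 + 57/311*4/15 + 502/2177*2/15 + 551/2177*1/3 = 502/2177 = pi_S2  (ok)
  725/2177*4/15 + 57/311*2/15 + 502/2177*8/15 + 551/2177*1/15 = 551/2177 = pi_S3  (ok)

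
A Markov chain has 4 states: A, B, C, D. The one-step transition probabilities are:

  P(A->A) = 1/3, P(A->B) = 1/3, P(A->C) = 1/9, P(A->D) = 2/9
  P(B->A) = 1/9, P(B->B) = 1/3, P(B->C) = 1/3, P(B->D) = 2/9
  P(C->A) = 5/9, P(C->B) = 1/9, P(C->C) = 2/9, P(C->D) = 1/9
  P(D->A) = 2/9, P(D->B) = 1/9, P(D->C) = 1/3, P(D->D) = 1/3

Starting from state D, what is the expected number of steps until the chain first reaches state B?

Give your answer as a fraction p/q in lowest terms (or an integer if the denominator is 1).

Answer: 43/8

Derivation:
Let h_i = expected steps to first reach B from state i.
Boundary: h_B = 0.
First-step equations for the other states:
  h_A = 1 + 1/3*h_A + 1/3*h_B + 1/9*h_C + 2/9*h_D
  h_C = 1 + 5/9*h_A + 1/9*h_B + 2/9*h_C + 1/9*h_D
  h_D = 1 + 2/9*h_A + 1/9*h_B + 1/3*h_C + 1/3*h_D

Substituting h_B = 0 and rearranging gives the linear system (I - Q) h = 1:
  [2/3, -1/9, -2/9] . (h_A, h_C, h_D) = 1
  [-5/9, 7/9, -1/9] . (h_A, h_C, h_D) = 1
  [-2/9, -1/3, 2/3] . (h_A, h_C, h_D) = 1

Solving yields:
  h_A = 33/8
  h_C = 5
  h_D = 43/8

Starting state is D, so the expected hitting time is h_D = 43/8.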